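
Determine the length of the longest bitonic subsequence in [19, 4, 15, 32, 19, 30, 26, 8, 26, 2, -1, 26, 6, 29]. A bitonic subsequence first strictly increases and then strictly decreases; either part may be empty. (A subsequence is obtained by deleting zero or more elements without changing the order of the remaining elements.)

8

Let inc[i] be the LIS ending at i and dec[i] the longest strictly decreasing subsequence starting at i. inc = [1, 1, 2, 3, 3, 4, 4, 2, 4, 1, 1, 4, 2, 5], dec = [5, 3, 4, 6, 4, 5, 4, 3, 3, 2, 1, 2, 1, 1].
max_i inc[i]+dec[i]−1 = 8, with one witness 4, 15, 32, 30, 26, 8, 2, -1.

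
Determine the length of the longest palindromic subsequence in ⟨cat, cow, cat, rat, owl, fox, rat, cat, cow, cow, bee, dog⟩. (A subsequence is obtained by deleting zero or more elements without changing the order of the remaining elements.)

One longest palindromic subsequence is cow cat rat fox rat cat cow (positions 2,3,4,6,7,8,10); it reads the same forward and backward, and the interval DP gives dp[1][12] = 7.

7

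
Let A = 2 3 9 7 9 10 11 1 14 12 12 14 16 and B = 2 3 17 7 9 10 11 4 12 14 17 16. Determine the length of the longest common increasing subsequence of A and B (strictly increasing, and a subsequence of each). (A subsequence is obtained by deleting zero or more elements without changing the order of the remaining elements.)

A longest common strictly increasing subsequence is 2, 3, 7, 9, 10, 11, 12, 14, 16 (length 9); it appears in order in both A and B, and no longer such subsequence exists.

9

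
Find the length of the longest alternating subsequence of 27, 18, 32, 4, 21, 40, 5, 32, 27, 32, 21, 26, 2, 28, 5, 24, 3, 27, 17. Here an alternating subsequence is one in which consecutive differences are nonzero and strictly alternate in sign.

Track the best alternating length ending on an up-step vs a down-step at each position: up/down = 1/1, 1/2, 3/1, 1/4, 5/4, 5/1, 5/6, 7/6, 7/8, 9/6, 7/10, 11/10, 1/12, 13/10, 13/14, 15/14, 13/16, 17/14, 17/18.
The maximum over both is 18; one such subsequence is 27, 18, 32, 4, 21, 5, 32, 27, 32, 21, 26, 2, 28, 5, 24, 3, 27, 17.

18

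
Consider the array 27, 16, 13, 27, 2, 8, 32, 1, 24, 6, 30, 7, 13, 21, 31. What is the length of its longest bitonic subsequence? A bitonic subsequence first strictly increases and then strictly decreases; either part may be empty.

6

Let inc[i] be the LIS ending at i and dec[i] the longest strictly decreasing subsequence starting at i. inc = [1, 1, 1, 2, 1, 2, 3, 1, 3, 2, 4, 3, 4, 5, 6], dec = [5, 4, 3, 3, 2, 2, 3, 1, 2, 1, 2, 1, 1, 1, 1].
max_i inc[i]+dec[i]−1 = 6, with one witness 2, 6, 7, 13, 21, 31.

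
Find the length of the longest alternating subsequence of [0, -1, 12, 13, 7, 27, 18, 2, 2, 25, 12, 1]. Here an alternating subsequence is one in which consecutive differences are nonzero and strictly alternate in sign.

A longest alternating subsequence is 0, -1, 12, 7, 27, 18, 25, 12 (positions 1,2,3,5,6,7,10,11); its 7 consecutive differences strictly alternate in sign, and length 8 is optimal.

8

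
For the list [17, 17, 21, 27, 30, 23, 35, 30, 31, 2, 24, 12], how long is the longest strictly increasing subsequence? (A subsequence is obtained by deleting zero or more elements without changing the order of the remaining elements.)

One longest increasing subsequence is 17, 21, 27, 30, 35 (positions 1,3,4,5,7), of length 5; no longer one exists.

5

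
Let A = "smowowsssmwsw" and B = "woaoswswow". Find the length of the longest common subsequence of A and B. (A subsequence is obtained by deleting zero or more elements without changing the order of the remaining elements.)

6

A longest common subsequence is oowsww (length 6); the LCS DP confirms no longer common subsequence exists.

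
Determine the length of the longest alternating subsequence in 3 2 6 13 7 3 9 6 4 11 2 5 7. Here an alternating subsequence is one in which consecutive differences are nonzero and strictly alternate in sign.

Track the best alternating length ending on an up-step vs a down-step at each position: up/down = 1/1, 1/2, 3/1, 3/1, 3/4, 3/4, 5/4, 5/6, 5/6, 7/4, 1/8, 9/8, 9/8.
The maximum over both is 9; one such subsequence is 3, 2, 13, 7, 9, 6, 11, 2, 5.

9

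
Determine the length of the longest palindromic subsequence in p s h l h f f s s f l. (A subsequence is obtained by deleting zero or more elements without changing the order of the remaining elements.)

6

Using dp[i][j] = 2 + dp[i+1][j−1] if the ends match, else max(dp[i+1][j], dp[i][j−1]):
dp[1][11] = 6. A witness is lfssfl at positions 4,6,8,9,10,11.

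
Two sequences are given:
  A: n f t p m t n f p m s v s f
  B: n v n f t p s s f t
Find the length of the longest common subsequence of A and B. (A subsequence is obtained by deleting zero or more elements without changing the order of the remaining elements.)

7

Backtracking the LCS table gives one alignment: n (A1,B3) → f (A2,B4) → t (A6,B5) → p (A9,B6) → s (A11,B7) → s (A13,B8) → f (A14,B9).
So the longest common subsequence has length 7.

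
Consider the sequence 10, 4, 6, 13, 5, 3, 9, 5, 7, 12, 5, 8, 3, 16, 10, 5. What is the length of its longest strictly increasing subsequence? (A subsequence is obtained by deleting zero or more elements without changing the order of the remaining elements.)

5

Scanning left to right, the best length ending at each element is: 10→1, 4→1, 6→2, 13→3, 5→2, 3→1, 9→3, 5→2, 7→3, 12→4, 5→2, 8→4, 3→1, 16→5, 10→5, 5→2.
So the longest increasing subsequence has length 5, e.g. 4, 6, 9, 12, 16.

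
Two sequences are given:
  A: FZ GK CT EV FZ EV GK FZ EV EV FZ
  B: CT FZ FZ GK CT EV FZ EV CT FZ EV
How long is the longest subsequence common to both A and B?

8

Backtracking the LCS table gives one alignment: FZ (A1,B3) → GK (A2,B4) → CT (A3,B5) → EV (A4,B6) → FZ (A5,B7) → EV (A6,B8) → FZ (A8,B10) → EV (A10,B11).
So the longest common subsequence has length 8.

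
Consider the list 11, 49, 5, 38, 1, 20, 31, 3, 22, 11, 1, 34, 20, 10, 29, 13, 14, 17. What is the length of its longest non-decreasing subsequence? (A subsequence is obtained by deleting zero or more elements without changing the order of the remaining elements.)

6

Let dp[i] be the longest non-decreasing subsequence ending at position i. Then dp = [1, 2, 1, 2, 1, 2, 3, 2, 3, 3, 2, 4, 4, 3, 5, 4, 5, 6].
The maximum is 6; one witness is 1, 3, 11, 13, 14, 17 at positions 5,8,10,16,17,18.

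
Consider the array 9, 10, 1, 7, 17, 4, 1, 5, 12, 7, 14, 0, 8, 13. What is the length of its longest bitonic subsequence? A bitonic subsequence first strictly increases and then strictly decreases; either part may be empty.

One longest bitonic subsequence is 9, 10, 7, 4, 1, 0 (positions 1,2,4,6,7,12): it rises to 10 then falls. Length 6 is optimal.

6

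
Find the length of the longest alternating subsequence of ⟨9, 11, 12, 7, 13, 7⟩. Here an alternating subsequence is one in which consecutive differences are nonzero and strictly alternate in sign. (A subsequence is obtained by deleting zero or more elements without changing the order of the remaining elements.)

Track the best alternating length ending on an up-step vs a down-step at each position: up/down = 1/1, 2/1, 2/1, 1/3, 4/1, 1/5.
The maximum over both is 5; one such subsequence is 9, 11, 7, 13, 7.

5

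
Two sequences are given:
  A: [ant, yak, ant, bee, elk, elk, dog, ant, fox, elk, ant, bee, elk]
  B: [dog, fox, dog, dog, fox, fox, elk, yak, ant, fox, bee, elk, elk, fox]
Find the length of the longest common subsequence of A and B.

Backtracking the LCS table gives one alignment: yak (A2,B8) → ant (A3,B9) → bee (A4,B11) → elk (A5,B12) → elk (A6,B13) → fox (A9,B14).
So the longest common subsequence has length 6.

6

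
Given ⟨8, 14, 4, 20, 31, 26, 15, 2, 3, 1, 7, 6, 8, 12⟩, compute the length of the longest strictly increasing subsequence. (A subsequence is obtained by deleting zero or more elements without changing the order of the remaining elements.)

5

One longest increasing subsequence is 2, 3, 7, 8, 12 (positions 8,9,11,13,14), of length 5; no longer one exists.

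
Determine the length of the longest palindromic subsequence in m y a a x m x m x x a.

Using dp[i][j] = 2 + dp[i+1][j−1] if the ends match, else max(dp[i+1][j], dp[i][j−1]):
dp[1][11] = 7. A witness is axxmxxa at positions 3,5,7,8,9,10,11.

7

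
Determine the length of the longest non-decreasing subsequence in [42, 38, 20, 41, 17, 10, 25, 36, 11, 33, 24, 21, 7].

Scanning left to right, the best length ending at each element is: 42→1, 38→1, 20→1, 41→2, 17→1, 10→1, 25→2, 36→3, 11→2, 33→3, 24→3, 21→3, 7→1.
So the longest non-decreasing subsequence has length 3, e.g. 20, 25, 36.

3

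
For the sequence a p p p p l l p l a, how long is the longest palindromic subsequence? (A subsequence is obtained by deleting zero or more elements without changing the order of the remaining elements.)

Using dp[i][j] = 2 + dp[i+1][j−1] if the ends match, else max(dp[i+1][j], dp[i][j−1]):
dp[1][10] = 7. A witness is apppppa at positions 1,2,3,4,5,8,10.

7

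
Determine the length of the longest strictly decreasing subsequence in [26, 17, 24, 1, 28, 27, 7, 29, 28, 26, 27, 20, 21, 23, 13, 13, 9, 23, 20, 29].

One longest decreasing subsequence is 28, 27, 26, 20, 13, 9 (positions 5,6,10,12,15,17), of length 6; no longer one exists.

6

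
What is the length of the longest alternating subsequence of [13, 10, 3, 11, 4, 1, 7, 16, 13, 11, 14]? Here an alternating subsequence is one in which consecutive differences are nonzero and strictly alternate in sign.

7

Track the best alternating length ending on an up-step vs a down-step at each position: up/down = 1/1, 1/2, 1/2, 3/2, 3/4, 1/4, 5/4, 5/1, 5/6, 5/6, 7/6.
The maximum over both is 7; one such subsequence is 13, 10, 11, 4, 16, 13, 14.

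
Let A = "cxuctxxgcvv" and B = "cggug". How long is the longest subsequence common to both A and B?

3

A longest common subsequence is cug (length 3); the LCS DP confirms no longer common subsequence exists.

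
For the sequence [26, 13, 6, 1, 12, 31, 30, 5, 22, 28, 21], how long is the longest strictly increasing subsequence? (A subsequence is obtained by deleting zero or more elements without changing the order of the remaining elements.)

Scanning left to right, the best length ending at each element is: 26→1, 13→1, 6→1, 1→1, 12→2, 31→3, 30→3, 5→2, 22→3, 28→4, 21→3.
So the longest increasing subsequence has length 4, e.g. 6, 12, 22, 28.

4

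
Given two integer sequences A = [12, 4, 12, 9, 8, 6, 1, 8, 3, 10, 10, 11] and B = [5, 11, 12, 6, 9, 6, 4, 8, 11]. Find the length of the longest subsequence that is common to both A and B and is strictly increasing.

3

A longest common strictly increasing subsequence is 4, 8, 11 (length 3); it appears in order in both A and B, and no longer such subsequence exists.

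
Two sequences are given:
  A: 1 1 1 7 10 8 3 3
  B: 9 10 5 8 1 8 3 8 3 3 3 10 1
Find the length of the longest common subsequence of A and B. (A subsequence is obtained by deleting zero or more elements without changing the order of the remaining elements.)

4

A longest common subsequence is 1, 8, 3, 3 (length 4); the LCS DP confirms no longer common subsequence exists.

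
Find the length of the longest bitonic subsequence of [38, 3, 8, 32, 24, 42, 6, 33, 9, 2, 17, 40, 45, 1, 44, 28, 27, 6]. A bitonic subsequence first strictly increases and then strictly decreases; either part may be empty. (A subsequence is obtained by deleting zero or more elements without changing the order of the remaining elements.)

10

Let inc[i] be the LIS ending at i and dec[i] the longest strictly decreasing subsequence starting at i. inc = [1, 1, 2, 3, 3, 4, 2, 4, 3, 1, 4, 5, 6, 1, 6, 5, 5, 2], dec = [6, 3, 4, 5, 4, 5, 3, 4, 3, 2, 2, 4, 5, 1, 4, 3, 2, 1].
max_i inc[i]+dec[i]−1 = 10, with one witness 3, 8, 32, 33, 40, 45, 44, 28, 27, 6.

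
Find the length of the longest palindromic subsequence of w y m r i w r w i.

One longest palindromic subsequence is iwrwi (positions 5,6,7,8,9); it reads the same forward and backward, and the interval DP gives dp[1][9] = 5.

5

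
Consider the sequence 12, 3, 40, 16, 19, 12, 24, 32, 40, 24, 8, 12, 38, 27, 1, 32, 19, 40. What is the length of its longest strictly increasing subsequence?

7

Let dp[i] be the longest increasing subsequence ending at position i. Then dp = [1, 1, 2, 2, 3, 2, 4, 5, 6, 4, 2, 3, 6, 5, 1, 6, 4, 7].
The maximum is 7; one witness is 12, 16, 19, 24, 32, 38, 40 at positions 1,4,5,7,8,13,18.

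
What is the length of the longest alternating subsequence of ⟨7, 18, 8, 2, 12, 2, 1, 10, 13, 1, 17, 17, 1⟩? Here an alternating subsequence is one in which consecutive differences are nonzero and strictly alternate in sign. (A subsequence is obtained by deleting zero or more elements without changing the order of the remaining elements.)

Track the best alternating length ending on an up-step vs a down-step at each position: up/down = 1/1, 2/1, 2/3, 1/3, 4/3, 1/5, 1/5, 6/5, 6/3, 1/7, 8/3, 8/3, 1/9.
The maximum over both is 9; one such subsequence is 7, 18, 8, 12, 2, 10, 1, 17, 1.

9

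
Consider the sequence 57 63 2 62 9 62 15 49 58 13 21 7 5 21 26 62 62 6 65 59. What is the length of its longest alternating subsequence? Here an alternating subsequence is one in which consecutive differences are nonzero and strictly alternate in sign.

Track the best alternating length ending on an up-step vs a down-step at each position: up/down = 1/1, 2/1, 1/3, 4/3, 4/5, 6/3, 6/7, 8/7, 8/7, 6/9, 10/9, 4/11, 4/11, 12/9, 12/9, 12/3, 12/3, 12/13, 14/1, 14/15.
The maximum over both is 15; one such subsequence is 57, 63, 2, 62, 9, 62, 15, 49, 13, 21, 7, 21, 6, 65, 59.

15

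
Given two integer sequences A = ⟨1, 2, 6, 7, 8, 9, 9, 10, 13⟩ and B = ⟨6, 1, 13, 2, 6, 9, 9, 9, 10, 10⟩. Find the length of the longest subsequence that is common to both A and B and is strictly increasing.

For each value that appears in both, track the longest common increasing run ending there.
The best achievable length is 5; one witness is 1, 2, 6, 9, 10 (A-positions 1,2,3,6,8, B-positions 2,4,5,6,9).

5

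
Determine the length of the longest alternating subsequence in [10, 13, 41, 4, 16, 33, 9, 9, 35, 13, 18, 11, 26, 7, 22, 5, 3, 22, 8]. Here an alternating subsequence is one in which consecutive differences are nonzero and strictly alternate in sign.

A longest alternating subsequence is 10, 13, 4, 16, 9, 35, 13, 18, 11, 26, 7, 22, 5, 22, 8 (positions 1,2,4,5,7,9,10,11,12,13,14,15,16,18,19); its 14 consecutive differences strictly alternate in sign, and length 15 is optimal.

15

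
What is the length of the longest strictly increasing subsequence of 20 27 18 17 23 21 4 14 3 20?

3

One longest increasing subsequence is 4, 14, 20 (positions 7,8,10), of length 3; no longer one exists.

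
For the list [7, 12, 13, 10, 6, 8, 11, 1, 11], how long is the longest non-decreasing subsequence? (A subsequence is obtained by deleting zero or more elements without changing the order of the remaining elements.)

4

Let dp[i] be the longest non-decreasing subsequence ending at position i. Then dp = [1, 2, 3, 2, 1, 2, 3, 1, 4].
The maximum is 4; one witness is 7, 10, 11, 11 at positions 1,4,7,9.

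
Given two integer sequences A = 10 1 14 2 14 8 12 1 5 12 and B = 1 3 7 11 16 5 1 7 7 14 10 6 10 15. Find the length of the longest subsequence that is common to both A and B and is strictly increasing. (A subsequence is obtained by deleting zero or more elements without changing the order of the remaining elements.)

A longest common strictly increasing subsequence is 1, 5 (length 2); it appears in order in both A and B, and no longer such subsequence exists.

2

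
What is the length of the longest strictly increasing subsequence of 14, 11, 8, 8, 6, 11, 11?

Let dp[i] be the longest increasing subsequence ending at position i. Then dp = [1, 1, 1, 1, 1, 2, 2].
The maximum is 2; one witness is 8, 11 at positions 3,6.

2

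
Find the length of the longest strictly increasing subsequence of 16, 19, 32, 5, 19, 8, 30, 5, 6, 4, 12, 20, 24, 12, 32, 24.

Let dp[i] be the longest increasing subsequence ending at position i. Then dp = [1, 2, 3, 1, 2, 2, 3, 1, 2, 1, 3, 4, 5, 3, 6, 5].
The maximum is 6; one witness is 5, 8, 12, 20, 24, 32 at positions 4,6,11,12,13,15.

6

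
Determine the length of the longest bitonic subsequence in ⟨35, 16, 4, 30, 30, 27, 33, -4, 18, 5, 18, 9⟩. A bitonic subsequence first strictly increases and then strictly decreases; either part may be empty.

Let inc[i] be the LIS ending at i and dec[i] the longest strictly decreasing subsequence starting at i. inc = [1, 1, 1, 2, 2, 2, 3, 1, 2, 2, 3, 3], dec = [5, 3, 2, 4, 4, 3, 3, 1, 2, 1, 2, 1].
max_i inc[i]+dec[i]−1 = 5, with one witness 35, 30, 27, 18, 9.

5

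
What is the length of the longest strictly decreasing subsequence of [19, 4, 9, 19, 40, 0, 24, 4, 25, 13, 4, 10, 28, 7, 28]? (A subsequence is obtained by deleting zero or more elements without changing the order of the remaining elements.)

Let dp[i] be the longest decreasing subsequence ending at position i. Then dp = [1, 2, 2, 1, 1, 3, 2, 3, 2, 3, 4, 4, 2, 5, 2].
The maximum is 5; one witness is 40, 24, 13, 10, 7 at positions 5,7,10,12,14.

5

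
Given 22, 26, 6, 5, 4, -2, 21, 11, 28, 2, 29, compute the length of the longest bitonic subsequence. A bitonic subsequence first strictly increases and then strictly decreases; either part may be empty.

One longest bitonic subsequence is 22, 26, 6, 5, 4, 2 (positions 1,2,3,4,5,10): it rises to 26 then falls. Length 6 is optimal.

6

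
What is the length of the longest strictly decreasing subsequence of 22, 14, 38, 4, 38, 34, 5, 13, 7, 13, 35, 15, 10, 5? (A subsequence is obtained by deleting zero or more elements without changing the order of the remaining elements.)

5

One longest decreasing subsequence is 22, 14, 13, 7, 5 (positions 1,2,8,9,14), of length 5; no longer one exists.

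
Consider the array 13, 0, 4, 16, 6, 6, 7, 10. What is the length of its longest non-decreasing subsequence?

Let dp[i] be the longest non-decreasing subsequence ending at position i. Then dp = [1, 1, 2, 3, 3, 4, 5, 6].
The maximum is 6; one witness is 0, 4, 6, 6, 7, 10 at positions 2,3,5,6,7,8.

6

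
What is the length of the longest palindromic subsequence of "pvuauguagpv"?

7

One longest palindromic subsequence is vauguav (positions 2,4,5,6,7,8,11); it reads the same forward and backward, and the interval DP gives dp[1][11] = 7.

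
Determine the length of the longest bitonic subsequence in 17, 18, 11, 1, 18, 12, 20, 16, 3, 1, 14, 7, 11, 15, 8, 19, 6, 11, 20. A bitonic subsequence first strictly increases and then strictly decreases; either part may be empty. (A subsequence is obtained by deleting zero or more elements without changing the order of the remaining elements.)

Let inc[i] be the LIS ending at i and dec[i] the longest strictly decreasing subsequence starting at i. inc = [1, 2, 1, 1, 2, 2, 3, 3, 2, 1, 3, 3, 4, 5, 4, 6, 3, 5, 7], dec = [6, 6, 3, 1, 6, 4, 6, 5, 2, 1, 4, 2, 3, 3, 2, 2, 1, 1, 1].
max_i inc[i]+dec[i]−1 = 8, with one witness 17, 18, 20, 16, 14, 11, 8, 6.

8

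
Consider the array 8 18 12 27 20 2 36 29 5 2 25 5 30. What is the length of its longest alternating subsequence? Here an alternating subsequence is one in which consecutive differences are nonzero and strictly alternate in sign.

10

Track the best alternating length ending on an up-step vs a down-step at each position: up/down = 1/1, 2/1, 2/3, 4/1, 4/5, 1/5, 6/1, 6/7, 6/7, 1/7, 8/7, 8/9, 10/7.
The maximum over both is 10; one such subsequence is 8, 18, 12, 27, 20, 36, 5, 25, 5, 30.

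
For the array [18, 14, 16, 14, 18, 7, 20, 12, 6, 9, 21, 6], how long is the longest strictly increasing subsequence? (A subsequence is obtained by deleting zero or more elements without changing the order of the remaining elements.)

5

Let dp[i] be the longest increasing subsequence ending at position i. Then dp = [1, 1, 2, 1, 3, 1, 4, 2, 1, 2, 5, 1].
The maximum is 5; one witness is 14, 16, 18, 20, 21 at positions 2,3,5,7,11.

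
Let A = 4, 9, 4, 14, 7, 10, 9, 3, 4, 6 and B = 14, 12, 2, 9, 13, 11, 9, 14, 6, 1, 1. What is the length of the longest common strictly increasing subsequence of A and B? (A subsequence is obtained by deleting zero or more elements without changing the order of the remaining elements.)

2

A longest common strictly increasing subsequence is 9, 14 (length 2); it appears in order in both A and B, and no longer such subsequence exists.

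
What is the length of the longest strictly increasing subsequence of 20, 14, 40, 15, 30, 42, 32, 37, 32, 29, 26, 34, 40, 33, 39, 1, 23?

One longest increasing subsequence is 14, 15, 30, 32, 37, 40 (positions 2,4,5,7,8,13), of length 6; no longer one exists.

6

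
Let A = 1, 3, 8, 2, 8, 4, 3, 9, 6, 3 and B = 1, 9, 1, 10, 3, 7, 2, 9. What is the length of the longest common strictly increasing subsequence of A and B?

A longest common strictly increasing subsequence is 1, 3, 9 (length 3); it appears in order in both A and B, and no longer such subsequence exists.

3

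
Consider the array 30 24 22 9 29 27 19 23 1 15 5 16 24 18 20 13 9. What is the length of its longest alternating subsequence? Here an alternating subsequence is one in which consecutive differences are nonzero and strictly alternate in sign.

12

A longest alternating subsequence is 30, 24, 29, 19, 23, 1, 15, 5, 24, 18, 20, 13 (positions 1,2,5,7,8,9,10,11,13,14,15,16); its 11 consecutive differences strictly alternate in sign, and length 12 is optimal.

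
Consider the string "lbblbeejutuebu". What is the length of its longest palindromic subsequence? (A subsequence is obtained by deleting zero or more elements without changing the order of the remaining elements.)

One longest palindromic subsequence is beutueb (positions 5,6,9,10,11,12,13); it reads the same forward and backward, and the interval DP gives dp[1][14] = 7.

7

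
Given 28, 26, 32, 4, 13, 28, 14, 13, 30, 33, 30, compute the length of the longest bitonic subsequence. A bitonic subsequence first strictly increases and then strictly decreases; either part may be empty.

6

Let inc[i] be the LIS ending at i and dec[i] the longest strictly decreasing subsequence starting at i. inc = [1, 1, 2, 1, 2, 3, 3, 2, 4, 5, 4], dec = [4, 3, 4, 1, 1, 3, 2, 1, 1, 2, 1].
max_i inc[i]+dec[i]−1 = 6, with one witness 4, 13, 28, 30, 33, 30.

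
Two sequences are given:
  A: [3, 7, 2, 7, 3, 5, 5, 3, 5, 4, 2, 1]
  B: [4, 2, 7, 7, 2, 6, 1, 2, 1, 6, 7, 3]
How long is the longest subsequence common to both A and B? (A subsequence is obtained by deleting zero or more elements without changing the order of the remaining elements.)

Backtracking the LCS table gives one alignment: 7 (A2,B4) → 2 (A3,B8) → 7 (A4,B11) → 3 (A8,B12).
So the longest common subsequence has length 4.

4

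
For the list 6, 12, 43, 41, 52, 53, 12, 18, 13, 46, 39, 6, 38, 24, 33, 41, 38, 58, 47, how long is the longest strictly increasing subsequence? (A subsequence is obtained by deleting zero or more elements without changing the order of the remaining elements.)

7

Let dp[i] be the longest increasing subsequence ending at position i. Then dp = [1, 2, 3, 3, 4, 5, 2, 3, 3, 4, 4, 1, 4, 4, 5, 6, 6, 7, 7].
The maximum is 7; one witness is 6, 12, 18, 24, 33, 41, 58 at positions 1,2,8,14,15,16,18.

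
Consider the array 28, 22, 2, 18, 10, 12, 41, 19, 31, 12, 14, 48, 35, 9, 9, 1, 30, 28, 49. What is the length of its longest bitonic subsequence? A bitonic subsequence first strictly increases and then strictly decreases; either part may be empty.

Let inc[i] be the LIS ending at i and dec[i] the longest strictly decreasing subsequence starting at i. inc = [1, 1, 1, 2, 2, 3, 4, 4, 5, 3, 4, 6, 6, 2, 2, 1, 5, 5, 7], dec = [6, 5, 2, 4, 3, 3, 5, 4, 4, 3, 3, 4, 3, 2, 2, 1, 2, 1, 1].
max_i inc[i]+dec[i]−1 = 9, with one witness 2, 10, 12, 19, 31, 48, 35, 30, 28.

9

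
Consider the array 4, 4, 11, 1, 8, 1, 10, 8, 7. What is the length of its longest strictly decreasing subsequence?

Let dp[i] be the longest decreasing subsequence ending at position i. Then dp = [1, 1, 1, 2, 2, 3, 2, 3, 4].
The maximum is 4; one witness is 11, 10, 8, 7 at positions 3,7,8,9.

4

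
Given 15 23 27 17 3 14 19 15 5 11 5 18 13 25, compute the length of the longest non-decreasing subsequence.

Scanning left to right, the best length ending at each element is: 15→1, 23→2, 27→3, 17→2, 3→1, 14→2, 19→3, 15→3, 5→2, 11→3, 5→3, 18→4, 13→4, 25→5.
So the longest non-decreasing subsequence has length 5, e.g. 3, 14, 15, 18, 25.

5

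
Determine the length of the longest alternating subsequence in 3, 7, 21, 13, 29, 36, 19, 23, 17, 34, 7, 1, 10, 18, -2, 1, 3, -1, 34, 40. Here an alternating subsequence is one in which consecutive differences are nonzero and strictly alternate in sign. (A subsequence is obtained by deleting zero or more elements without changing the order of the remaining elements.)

Track the best alternating length ending on an up-step vs a down-step at each position: up/down = 1/1, 2/1, 2/1, 2/3, 4/1, 4/1, 4/5, 6/5, 4/7, 8/5, 2/9, 1/9, 10/9, 10/9, 1/11, 12/11, 12/11, 12/13, 14/5, 14/1.
The maximum over both is 14; one such subsequence is 3, 21, 13, 29, 19, 23, 17, 34, 7, 10, -2, 1, -1, 34.

14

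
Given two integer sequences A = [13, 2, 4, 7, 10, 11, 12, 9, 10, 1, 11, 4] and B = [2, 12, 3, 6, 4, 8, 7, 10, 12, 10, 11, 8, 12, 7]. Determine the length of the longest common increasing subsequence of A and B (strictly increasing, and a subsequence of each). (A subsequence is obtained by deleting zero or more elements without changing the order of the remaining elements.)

6

For each value that appears in both, track the longest common increasing run ending there.
The best achievable length is 6; one witness is 2, 4, 7, 10, 11, 12 (A-positions 2,3,4,5,6,7, B-positions 1,5,7,8,11,13).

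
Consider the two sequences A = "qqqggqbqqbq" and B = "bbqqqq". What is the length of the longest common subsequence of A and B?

4

A longest common subsequence is qqqq (length 4); the LCS DP confirms no longer common subsequence exists.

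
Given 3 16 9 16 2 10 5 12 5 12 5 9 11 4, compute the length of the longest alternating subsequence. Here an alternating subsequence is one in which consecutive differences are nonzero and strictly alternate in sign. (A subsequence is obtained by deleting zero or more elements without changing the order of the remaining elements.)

Track the best alternating length ending on an up-step vs a down-step at each position: up/down = 1/1, 2/1, 2/3, 4/1, 1/5, 6/5, 6/7, 8/5, 6/9, 10/5, 6/11, 12/11, 12/11, 6/13.
The maximum over both is 13; one such subsequence is 3, 16, 9, 16, 2, 10, 5, 12, 5, 12, 5, 9, 4.

13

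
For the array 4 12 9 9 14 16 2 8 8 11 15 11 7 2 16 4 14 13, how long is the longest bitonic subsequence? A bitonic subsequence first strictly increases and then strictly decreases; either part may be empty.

8

Let inc[i] be the LIS ending at i and dec[i] the longest strictly decreasing subsequence starting at i. inc = [1, 2, 2, 2, 3, 4, 1, 2, 2, 3, 4, 3, 2, 1, 5, 2, 4, 4], dec = [2, 5, 4, 4, 4, 5, 1, 3, 3, 3, 4, 3, 2, 1, 3, 1, 2, 1].
max_i inc[i]+dec[i]−1 = 8, with one witness 4, 12, 14, 16, 15, 11, 7, 4.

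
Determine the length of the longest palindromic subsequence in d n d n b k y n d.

One longest palindromic subsequence is dnynd (positions 1,2,7,8,9); it reads the same forward and backward, and the interval DP gives dp[1][9] = 5.

5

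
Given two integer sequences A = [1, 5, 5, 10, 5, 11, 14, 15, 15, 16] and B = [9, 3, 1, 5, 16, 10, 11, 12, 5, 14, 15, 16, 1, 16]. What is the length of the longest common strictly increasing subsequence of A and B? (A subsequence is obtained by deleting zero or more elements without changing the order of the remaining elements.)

7

For each value that appears in both, track the longest common increasing run ending there.
The best achievable length is 7; one witness is 1, 5, 10, 11, 14, 15, 16 (A-positions 1,2,4,6,7,8,10, B-positions 3,4,6,7,10,11,12).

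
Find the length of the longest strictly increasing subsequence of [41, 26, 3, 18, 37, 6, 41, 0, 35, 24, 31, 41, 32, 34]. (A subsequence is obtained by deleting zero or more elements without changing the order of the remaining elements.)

6

Let dp[i] be the longest increasing subsequence ending at position i. Then dp = [1, 1, 1, 2, 3, 2, 4, 1, 3, 3, 4, 5, 5, 6].
The maximum is 6; one witness is 3, 18, 24, 31, 32, 34 at positions 3,4,10,11,13,14.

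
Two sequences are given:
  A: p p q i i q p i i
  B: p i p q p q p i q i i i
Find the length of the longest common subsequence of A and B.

Backtracking the LCS table gives one alignment: p (A1,B3) → p (A2,B5) → q (A3,B6) → i (A4,B8) → i (A5,B10) → i (A8,B11) → i (A9,B12).
So the longest common subsequence has length 7.

7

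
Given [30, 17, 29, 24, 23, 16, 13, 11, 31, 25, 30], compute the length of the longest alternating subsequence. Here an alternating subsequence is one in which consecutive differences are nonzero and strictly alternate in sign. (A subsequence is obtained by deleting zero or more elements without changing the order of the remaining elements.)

7

A longest alternating subsequence is 30, 17, 29, 24, 31, 25, 30 (positions 1,2,3,4,9,10,11); its 6 consecutive differences strictly alternate in sign, and length 7 is optimal.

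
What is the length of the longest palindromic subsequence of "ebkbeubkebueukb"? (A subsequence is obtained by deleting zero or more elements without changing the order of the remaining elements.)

One longest palindromic subsequence is bkeubebuekb (positions 2,3,5,6,7,9,10,11,12,14,15); it reads the same forward and backward, and the interval DP gives dp[1][15] = 11.

11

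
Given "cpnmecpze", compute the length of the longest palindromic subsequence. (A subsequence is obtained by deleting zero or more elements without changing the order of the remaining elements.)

3

One longest palindromic subsequence is eze (positions 5,8,9); it reads the same forward and backward, and the interval DP gives dp[1][9] = 3.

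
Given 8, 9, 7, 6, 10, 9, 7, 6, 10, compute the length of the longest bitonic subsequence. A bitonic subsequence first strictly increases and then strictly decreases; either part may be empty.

Let inc[i] be the LIS ending at i and dec[i] the longest strictly decreasing subsequence starting at i. inc = [1, 2, 1, 1, 3, 2, 2, 1, 3], dec = [3, 3, 2, 1, 4, 3, 2, 1, 1].
max_i inc[i]+dec[i]−1 = 6, with one witness 8, 9, 10, 9, 7, 6.

6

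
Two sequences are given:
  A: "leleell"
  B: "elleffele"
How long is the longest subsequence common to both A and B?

A longest common subsequence is lleel (length 5); the LCS DP confirms no longer common subsequence exists.

5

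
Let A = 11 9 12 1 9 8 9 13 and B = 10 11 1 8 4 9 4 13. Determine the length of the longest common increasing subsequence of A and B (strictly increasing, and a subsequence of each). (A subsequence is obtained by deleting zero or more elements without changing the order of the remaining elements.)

A longest common strictly increasing subsequence is 1, 8, 9, 13 (length 4); it appears in order in both A and B, and no longer such subsequence exists.

4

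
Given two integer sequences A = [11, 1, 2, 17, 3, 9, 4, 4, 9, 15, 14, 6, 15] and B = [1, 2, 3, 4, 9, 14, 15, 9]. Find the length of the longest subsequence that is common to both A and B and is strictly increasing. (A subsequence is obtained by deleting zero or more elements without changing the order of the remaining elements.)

7

For each value that appears in both, track the longest common increasing run ending there.
The best achievable length is 7; one witness is 1, 2, 3, 4, 9, 14, 15 (A-positions 2,3,5,7,9,11,13, B-positions 1,2,3,4,5,6,7).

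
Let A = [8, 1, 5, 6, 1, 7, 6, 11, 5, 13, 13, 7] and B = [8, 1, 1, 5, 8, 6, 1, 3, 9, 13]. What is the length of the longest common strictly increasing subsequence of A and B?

For each value that appears in both, track the longest common increasing run ending there.
The best achievable length is 4; one witness is 1, 5, 6, 13 (A-positions 2,3,4,10, B-positions 2,4,6,10).

4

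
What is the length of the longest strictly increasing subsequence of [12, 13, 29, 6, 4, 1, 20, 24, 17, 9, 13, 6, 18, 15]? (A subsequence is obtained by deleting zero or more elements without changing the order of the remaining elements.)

Scanning left to right, the best length ending at each element is: 12→1, 13→2, 29→3, 6→1, 4→1, 1→1, 20→3, 24→4, 17→3, 9→2, 13→3, 6→2, 18→4, 15→4.
So the longest increasing subsequence has length 4, e.g. 12, 13, 20, 24.

4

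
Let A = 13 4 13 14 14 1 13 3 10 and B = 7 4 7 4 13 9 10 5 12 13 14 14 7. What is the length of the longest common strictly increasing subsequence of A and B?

3

For each value that appears in both, track the longest common increasing run ending there.
The best achievable length is 3; one witness is 4, 13, 14 (A-positions 2,3,4, B-positions 2,5,11).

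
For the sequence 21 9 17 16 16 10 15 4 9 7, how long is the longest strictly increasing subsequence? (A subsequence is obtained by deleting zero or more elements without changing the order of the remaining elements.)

Let dp[i] be the longest increasing subsequence ending at position i. Then dp = [1, 1, 2, 2, 2, 2, 3, 1, 2, 2].
The maximum is 3; one witness is 9, 10, 15 at positions 2,6,7.

3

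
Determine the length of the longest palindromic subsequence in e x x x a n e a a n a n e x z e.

10

One longest palindromic subsequence is exanaanaxe (positions 1,4,5,6,8,9,10,11,14,16); it reads the same forward and backward, and the interval DP gives dp[1][16] = 10.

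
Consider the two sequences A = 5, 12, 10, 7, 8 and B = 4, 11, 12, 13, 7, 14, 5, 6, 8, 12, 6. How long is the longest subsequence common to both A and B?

3

A longest common subsequence is 12, 7, 8 (length 3); the LCS DP confirms no longer common subsequence exists.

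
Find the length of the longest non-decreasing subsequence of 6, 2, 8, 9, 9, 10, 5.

5

Scanning left to right, the best length ending at each element is: 6→1, 2→1, 8→2, 9→3, 9→4, 10→5, 5→2.
So the longest non-decreasing subsequence has length 5, e.g. 6, 8, 9, 9, 10.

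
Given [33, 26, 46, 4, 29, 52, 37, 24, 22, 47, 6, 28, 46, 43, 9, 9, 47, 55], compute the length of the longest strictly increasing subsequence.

Let dp[i] be the longest increasing subsequence ending at position i. Then dp = [1, 1, 2, 1, 2, 3, 3, 2, 2, 4, 2, 3, 4, 4, 3, 3, 5, 6].
The maximum is 6; one witness is 26, 29, 37, 46, 47, 55 at positions 2,5,7,13,17,18.

6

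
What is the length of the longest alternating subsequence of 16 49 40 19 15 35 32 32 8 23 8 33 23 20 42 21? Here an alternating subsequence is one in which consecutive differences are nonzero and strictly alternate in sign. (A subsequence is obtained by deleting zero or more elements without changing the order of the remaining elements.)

11

Track the best alternating length ending on an up-step vs a down-step at each position: up/down = 1/1, 2/1, 2/3, 2/3, 1/3, 4/3, 4/5, 4/5, 1/5, 6/5, 1/7, 8/5, 8/9, 8/9, 10/3, 10/11.
The maximum over both is 11; one such subsequence is 16, 49, 19, 35, 8, 23, 8, 33, 23, 42, 21.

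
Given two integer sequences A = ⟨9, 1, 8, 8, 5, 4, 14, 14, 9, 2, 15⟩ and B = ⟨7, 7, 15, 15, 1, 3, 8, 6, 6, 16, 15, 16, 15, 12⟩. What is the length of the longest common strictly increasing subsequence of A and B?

3

For each value that appears in both, track the longest common increasing run ending there.
The best achievable length is 3; one witness is 1, 8, 15 (A-positions 2,3,11, B-positions 5,7,11).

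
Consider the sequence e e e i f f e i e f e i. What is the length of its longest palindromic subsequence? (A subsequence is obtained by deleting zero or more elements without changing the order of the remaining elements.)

One longest palindromic subsequence is eeiffiee (positions 2,3,4,5,6,8,9,11); it reads the same forward and backward, and the interval DP gives dp[1][12] = 8.

8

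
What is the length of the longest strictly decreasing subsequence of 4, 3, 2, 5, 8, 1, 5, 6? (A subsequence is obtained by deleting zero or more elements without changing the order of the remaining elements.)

4

One longest decreasing subsequence is 4, 3, 2, 1 (positions 1,2,3,6), of length 4; no longer one exists.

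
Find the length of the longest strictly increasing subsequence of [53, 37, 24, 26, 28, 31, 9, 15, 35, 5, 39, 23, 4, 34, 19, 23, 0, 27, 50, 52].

Let dp[i] be the longest increasing subsequence ending at position i. Then dp = [1, 1, 1, 2, 3, 4, 1, 2, 5, 1, 6, 3, 1, 5, 3, 4, 1, 5, 7, 8].
The maximum is 8; one witness is 24, 26, 28, 31, 35, 39, 50, 52 at positions 3,4,5,6,9,11,19,20.

8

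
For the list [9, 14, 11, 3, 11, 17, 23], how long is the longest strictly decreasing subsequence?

Let dp[i] be the longest decreasing subsequence ending at position i. Then dp = [1, 1, 2, 3, 2, 1, 1].
The maximum is 3; one witness is 14, 11, 3 at positions 2,3,4.

3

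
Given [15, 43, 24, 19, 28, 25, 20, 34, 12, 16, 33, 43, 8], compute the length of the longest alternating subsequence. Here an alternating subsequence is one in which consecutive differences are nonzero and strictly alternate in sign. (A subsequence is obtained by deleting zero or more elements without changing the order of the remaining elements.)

A longest alternating subsequence is 15, 43, 24, 28, 25, 34, 12, 16, 8 (positions 1,2,3,5,6,8,9,10,13); its 8 consecutive differences strictly alternate in sign, and length 9 is optimal.

9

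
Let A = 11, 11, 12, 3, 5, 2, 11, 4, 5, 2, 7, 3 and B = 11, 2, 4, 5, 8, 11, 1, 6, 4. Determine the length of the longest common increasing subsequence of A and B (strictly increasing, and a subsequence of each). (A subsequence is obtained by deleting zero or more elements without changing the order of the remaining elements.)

3

A longest common strictly increasing subsequence is 2, 4, 5 (length 3); it appears in order in both A and B, and no longer such subsequence exists.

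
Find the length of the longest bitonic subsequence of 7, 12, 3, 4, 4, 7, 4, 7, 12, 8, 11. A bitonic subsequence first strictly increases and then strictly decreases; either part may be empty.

One longest bitonic subsequence is 3, 4, 7, 12, 11 (positions 3,4,6,9,11): it rises to 12 then falls. Length 5 is optimal.

5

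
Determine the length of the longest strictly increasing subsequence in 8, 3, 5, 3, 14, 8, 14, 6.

One longest increasing subsequence is 3, 5, 8, 14 (positions 2,3,6,7), of length 4; no longer one exists.

4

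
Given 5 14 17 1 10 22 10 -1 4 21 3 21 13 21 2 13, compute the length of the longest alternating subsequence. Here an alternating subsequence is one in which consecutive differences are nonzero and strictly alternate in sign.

12

A longest alternating subsequence is 5, 14, 1, 10, -1, 4, 3, 21, 13, 21, 2, 13 (positions 1,2,4,5,8,9,11,12,13,14,15,16); its 11 consecutive differences strictly alternate in sign, and length 12 is optimal.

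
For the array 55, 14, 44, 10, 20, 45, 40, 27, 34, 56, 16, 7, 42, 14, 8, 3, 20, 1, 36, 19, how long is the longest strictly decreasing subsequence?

Let dp[i] be the longest decreasing subsequence ending at position i. Then dp = [1, 2, 2, 3, 3, 2, 3, 4, 4, 1, 5, 6, 3, 6, 7, 8, 5, 9, 4, 6].
The maximum is 9; one witness is 55, 44, 40, 27, 16, 14, 8, 3, 1 at positions 1,3,7,8,11,14,15,16,18.

9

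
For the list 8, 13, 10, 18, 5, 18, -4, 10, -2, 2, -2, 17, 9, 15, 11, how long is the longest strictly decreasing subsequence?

5

One longest decreasing subsequence is 13, 10, 5, 2, -2 (positions 2,3,5,10,11), of length 5; no longer one exists.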